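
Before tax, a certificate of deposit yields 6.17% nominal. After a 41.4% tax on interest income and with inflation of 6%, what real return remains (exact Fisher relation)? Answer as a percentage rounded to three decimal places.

-2.249%

After-tax nominal return = 6.17% × (1 − 0.414) = 3.61562%.
1 + r = 1.0361562 / 1.06000 = 0.977506
After-tax real rate = 0.977506 − 1 → -2.249%.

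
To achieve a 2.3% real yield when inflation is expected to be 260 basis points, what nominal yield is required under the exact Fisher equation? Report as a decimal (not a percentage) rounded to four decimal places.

0.0496

(1 + i) = (1 + r)(1 + π) = 1.02300 × 1.02600 = 1.049598
i = 1.049598 − 1, so the required nominal rate is 0.0496.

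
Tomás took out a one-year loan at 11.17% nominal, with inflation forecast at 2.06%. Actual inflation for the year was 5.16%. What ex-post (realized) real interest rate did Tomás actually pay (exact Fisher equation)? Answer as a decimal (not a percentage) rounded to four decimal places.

0.0572

Ex-post: (1 + 0.1117)/(1 + 0.0516) − 1 = 5.7151%
So the realized real rate is 0.0572.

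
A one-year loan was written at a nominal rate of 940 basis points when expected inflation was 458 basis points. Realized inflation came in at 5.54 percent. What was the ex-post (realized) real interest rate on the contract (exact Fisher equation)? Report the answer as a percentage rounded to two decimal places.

Ex-post: (1 + 0.0940)/(1 + 0.0554) − 1 = 3.6574%
So the realized real rate is 3.66%.

3.66%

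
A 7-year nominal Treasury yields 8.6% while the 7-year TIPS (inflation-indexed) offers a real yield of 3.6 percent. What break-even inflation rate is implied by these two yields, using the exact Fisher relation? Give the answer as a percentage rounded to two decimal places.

(1 + π) = (1 + i)/(1 + r) = 1.08600 / 1.03600 = 1.048263
Break-even inflation = 1.048263 − 1 → 4.83%.

4.83%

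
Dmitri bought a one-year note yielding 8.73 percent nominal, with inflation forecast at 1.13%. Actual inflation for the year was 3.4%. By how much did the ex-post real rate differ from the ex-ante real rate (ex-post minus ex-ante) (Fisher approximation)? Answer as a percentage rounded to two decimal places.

Ex-ante: 8.73% − 1.13% = 7.600%
Ex-post: 8.73% − 3.4% = 5.330%
Difference (ex-post − ex-ante) = -2.2700% → -2.27%.

-2.27%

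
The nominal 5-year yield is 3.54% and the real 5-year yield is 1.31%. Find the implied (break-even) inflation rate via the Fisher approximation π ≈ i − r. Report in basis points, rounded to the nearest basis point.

223 basis points

π ≈ i − r = 3.54% − 1.31% → 223 basis points.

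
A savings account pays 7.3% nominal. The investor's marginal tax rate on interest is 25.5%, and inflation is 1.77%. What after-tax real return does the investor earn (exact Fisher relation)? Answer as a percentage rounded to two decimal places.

After-tax nominal return = 7.3% × (1 − 0.255) = 5.4385%.
1 + r = 1.054385 / 1.01770 = 1.036047
After-tax real rate = 1.036047 − 1 → 3.60%.

3.60%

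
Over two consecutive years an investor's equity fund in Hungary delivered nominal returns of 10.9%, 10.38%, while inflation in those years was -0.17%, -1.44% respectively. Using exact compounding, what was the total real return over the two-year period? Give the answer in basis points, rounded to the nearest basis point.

2441 basis points

Compound the nominal returns: 1.1090 × 1.1038 = 1.224114.
Compound inflation: 0.9983 × 0.9856 = 0.983924.
Deflate: 1.224114 / 0.983924 = 1.244114.
Total real return = 1.244114 − 1 → 2441 basis points.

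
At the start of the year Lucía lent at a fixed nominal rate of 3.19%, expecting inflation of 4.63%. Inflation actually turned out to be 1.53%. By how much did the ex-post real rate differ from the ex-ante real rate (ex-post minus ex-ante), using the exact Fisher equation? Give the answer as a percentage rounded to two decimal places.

3.01%

Ex-ante: (1 + 0.0319)/(1 + 0.0463) − 1 = -1.3763%
Ex-post: (1 + 0.0319)/(1 + 0.0153) − 1 = 1.6350%
Difference (ex-post − ex-ante) = 3.0113% → 3.01%.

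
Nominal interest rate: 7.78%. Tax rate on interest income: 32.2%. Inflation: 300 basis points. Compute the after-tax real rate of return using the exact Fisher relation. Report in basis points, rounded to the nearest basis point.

221 basis points

After-tax nominal return = 7.78% × (1 − 0.322) = 5.27484%.
1 + r = 1.0527484 / 1.03000 = 1.022086
After-tax real rate = 1.022086 − 1 → 221 basis points.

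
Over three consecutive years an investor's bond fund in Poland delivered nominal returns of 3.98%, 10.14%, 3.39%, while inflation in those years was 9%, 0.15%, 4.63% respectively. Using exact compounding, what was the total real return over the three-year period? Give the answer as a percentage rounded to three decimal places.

3.667%

Nominal growth factor = 1.0398 × 1.1014 × 1.0339 = 1.184059
Price-level growth factor = 1.0900 × 1.0015 × 1.0463 = 1.142178
Real growth factor = 1.184059 / 1.142178 = 1.036668
Total real return = 1.036668 − 1 → 3.667%.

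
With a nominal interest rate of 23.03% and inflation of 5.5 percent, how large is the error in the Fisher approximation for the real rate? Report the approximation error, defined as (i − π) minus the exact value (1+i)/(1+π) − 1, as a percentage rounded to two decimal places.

Approximate: r ≈ 23.030% − 5.500% = 17.5300%
Exact: (1 + 0.2303)/(1 + 0.0550) − 1 = 16.6161%
Error = 17.5300% − 16.6161% = 0.9139% → 0.91%.

0.91%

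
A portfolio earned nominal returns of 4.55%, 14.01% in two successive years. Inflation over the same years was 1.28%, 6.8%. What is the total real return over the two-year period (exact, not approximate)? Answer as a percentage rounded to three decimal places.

10.198%

Compound the nominal returns: 1.0455 × 1.1401 = 1.191975.
Compound inflation: 1.0128 × 1.0680 = 1.081670.
Deflate: 1.191975 / 1.081670 = 1.101976.
Total real return = 1.101976 − 1 → 10.198%.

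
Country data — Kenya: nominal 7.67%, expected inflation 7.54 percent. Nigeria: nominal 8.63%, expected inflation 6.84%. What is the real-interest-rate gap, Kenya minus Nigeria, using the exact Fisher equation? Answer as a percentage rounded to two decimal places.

Kenya: (1 + 0.0767)/(1 + 0.0754) − 1 = 0.1209%
Nigeria: (1 + 0.0863)/(1 + 0.0684) − 1 = 1.6754%
Differential = 0.1209% − 1.6754% = -1.5545% → -1.55%.

-1.55%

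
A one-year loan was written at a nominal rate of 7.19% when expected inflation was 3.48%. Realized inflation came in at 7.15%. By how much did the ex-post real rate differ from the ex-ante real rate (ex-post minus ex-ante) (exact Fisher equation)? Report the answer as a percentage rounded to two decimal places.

Ex-ante: (1 + 0.0719)/(1 + 0.0348) − 1 = 3.5852%
Ex-post: (1 + 0.0719)/(1 + 0.0715) − 1 = 0.0373%
Difference (ex-post − ex-ante) = -3.5479% → -3.55%.

-3.55%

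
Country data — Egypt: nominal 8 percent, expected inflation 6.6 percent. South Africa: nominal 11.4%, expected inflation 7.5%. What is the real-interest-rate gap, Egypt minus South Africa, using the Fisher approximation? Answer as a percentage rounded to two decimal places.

-2.50%

Egypt: 8% − 6.6% = 1.400%
South Africa: 11.4% − 7.5% = 3.900%
Differential = -2.500% → -2.50%.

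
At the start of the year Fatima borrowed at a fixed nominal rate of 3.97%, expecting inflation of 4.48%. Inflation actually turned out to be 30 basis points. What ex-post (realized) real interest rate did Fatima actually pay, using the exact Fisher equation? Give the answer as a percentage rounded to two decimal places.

3.66%

Ex-post: (1 + 0.0397)/(1 + 0.0030) − 1 = 3.6590%
So the realized real rate is 3.66%.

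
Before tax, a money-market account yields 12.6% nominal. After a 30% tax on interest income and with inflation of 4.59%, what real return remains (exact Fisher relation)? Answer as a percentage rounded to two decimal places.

4.04%

After-tax nominal return = 12.6% × (1 − 0.3) = 8.8200%.
1 + r = 1.08820 / 1.04590 = 1.040444
After-tax real rate = 1.040444 − 1 → 4.04%.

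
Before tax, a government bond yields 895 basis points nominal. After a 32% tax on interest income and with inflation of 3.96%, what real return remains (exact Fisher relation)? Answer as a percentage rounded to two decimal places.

2.05%

After-tax nominal return = 8.95% × (1 − 0.32) = 6.0860%.
1 + r = 1.06086 / 1.03960 = 1.0204502
After-tax real rate = 1.0204502 − 1 → 2.05%.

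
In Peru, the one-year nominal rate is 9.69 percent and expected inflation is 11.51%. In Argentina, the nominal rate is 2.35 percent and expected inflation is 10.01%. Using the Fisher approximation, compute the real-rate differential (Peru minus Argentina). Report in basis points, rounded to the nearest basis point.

Peru: 9.69% − 11.51% = -1.820%
Argentina: 2.35% − 10.01% = -7.660%
Differential = 5.840% → 584 basis points.

584 basis points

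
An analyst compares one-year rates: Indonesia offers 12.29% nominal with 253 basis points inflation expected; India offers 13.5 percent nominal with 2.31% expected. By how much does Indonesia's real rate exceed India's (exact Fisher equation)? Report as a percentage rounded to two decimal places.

-1.42%

Indonesia: (1 + 0.1229)/(1 + 0.0253) − 1 = 9.5192%
India: (1 + 0.1350)/(1 + 0.0231) − 1 = 10.9373%
Differential = 9.5192% − 10.9373% = -1.4182% → -1.42%.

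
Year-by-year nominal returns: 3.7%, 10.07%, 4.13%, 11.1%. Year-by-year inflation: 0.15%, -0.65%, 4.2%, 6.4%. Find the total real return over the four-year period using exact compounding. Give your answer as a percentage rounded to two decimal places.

Nominal growth factor = 1.0370 × 1.1007 × 1.0413 × 1.1110 = 1.320498
Price-level growth factor = 1.0015 × 0.9935 × 1.0420 × 1.0640 = 1.103134
Real growth factor = 1.320498 / 1.103134 = 1.197042
Total real return = 1.197042 − 1 → 19.70%.

19.70%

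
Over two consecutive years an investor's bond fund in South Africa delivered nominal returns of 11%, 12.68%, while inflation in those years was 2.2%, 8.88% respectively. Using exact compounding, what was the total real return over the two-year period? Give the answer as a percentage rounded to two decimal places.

12.40%

Nominal growth factor = 1.1100 × 1.1268 = 1.250748
Price-level growth factor = 1.0220 × 1.0888 = 1.112754
Real growth factor = 1.250748 / 1.112754 = 1.124012
Total real return = 1.124012 − 1 → 12.40%.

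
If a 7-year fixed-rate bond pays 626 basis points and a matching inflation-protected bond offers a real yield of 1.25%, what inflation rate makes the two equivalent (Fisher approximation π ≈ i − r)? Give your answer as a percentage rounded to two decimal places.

5.01%

π ≈ i − r = 6.26% − 1.25% → 5.01%.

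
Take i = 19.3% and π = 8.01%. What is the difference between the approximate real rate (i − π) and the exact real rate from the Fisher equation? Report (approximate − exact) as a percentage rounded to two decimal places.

0.84%

Approximate: r ≈ 19.300% − 8.010% = 11.2900%
Exact: (1 + 0.1930)/(1 + 0.0801) − 1 = 10.4527%
Error = 11.2900% − 10.4527% = 0.8373% → 0.84%.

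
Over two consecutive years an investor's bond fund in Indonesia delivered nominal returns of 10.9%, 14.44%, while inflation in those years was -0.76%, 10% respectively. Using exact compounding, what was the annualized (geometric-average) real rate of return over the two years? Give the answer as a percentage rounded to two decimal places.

Nominal growth factor = 1.1090 × 1.1444 = 1.26913960
Price-level growth factor = 0.9924 × 1.1000 = 1.09164000
Real growth factor = 1.26913960 / 1.09164000 = 1.16259903
Annualized real rate = 1.16259903^(1/2) − 1 = 7.8239% → 7.82%.

7.82%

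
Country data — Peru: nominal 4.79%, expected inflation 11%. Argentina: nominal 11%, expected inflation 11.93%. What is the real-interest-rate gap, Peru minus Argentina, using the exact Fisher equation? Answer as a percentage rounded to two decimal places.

-4.76%

Peru: (1 + 0.0479)/(1 + 0.1100) − 1 = -5.5946%
Argentina: (1 + 0.1100)/(1 + 0.1193) − 1 = -0.8309%
Differential = -5.5946% − (-0.8309%) = -4.7637% → -4.76%.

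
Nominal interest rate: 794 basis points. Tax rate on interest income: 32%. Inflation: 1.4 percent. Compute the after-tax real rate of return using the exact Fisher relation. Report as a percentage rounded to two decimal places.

After-tax nominal return = 7.94% × (1 − 0.32) = 5.3992%.
1 + r = 1.053992 / 1.01400 = 1.039440
After-tax real rate = 1.039440 − 1 → 3.94%.

3.94%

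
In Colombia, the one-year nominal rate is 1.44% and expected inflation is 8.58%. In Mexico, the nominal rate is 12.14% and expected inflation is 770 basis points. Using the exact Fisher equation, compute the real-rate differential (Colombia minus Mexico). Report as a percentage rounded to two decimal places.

-10.70%

Colombia: (1 + 0.0144)/(1 + 0.0858) − 1 = -6.5758%
Mexico: (1 + 0.1214)/(1 + 0.0770) − 1 = 4.1226%
Differential = -6.5758% − 4.1226% = -10.6984% → -10.70%.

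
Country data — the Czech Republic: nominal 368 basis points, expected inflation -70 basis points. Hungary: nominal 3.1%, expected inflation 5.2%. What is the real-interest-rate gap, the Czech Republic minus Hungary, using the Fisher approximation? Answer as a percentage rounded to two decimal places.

The Czech Republic: 3.68% − (-0.7%) = 4.380%
Hungary: 3.1% − 5.2% = -2.100%
Differential = 6.480% → 6.48%.

6.48%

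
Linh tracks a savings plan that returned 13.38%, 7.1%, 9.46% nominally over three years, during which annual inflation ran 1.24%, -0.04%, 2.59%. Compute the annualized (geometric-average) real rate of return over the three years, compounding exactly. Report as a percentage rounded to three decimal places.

Nominal growth factor = 1.1338 × 1.0710 × 1.0946 = 1.32917256
Price-level growth factor = 1.0124 × 0.9996 × 1.0259 = 1.03820571
Real growth factor = 1.32917256 / 1.03820571 = 1.28025934
Annualized real rate = 1.28025934^(1/3) − 1 = 8.5840% → 8.584%.

8.584%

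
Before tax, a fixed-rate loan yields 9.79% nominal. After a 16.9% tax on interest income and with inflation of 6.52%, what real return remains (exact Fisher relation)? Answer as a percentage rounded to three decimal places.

After-tax nominal return = 9.79% × (1 − 0.169) = 8.13549%.
1 + r = 1.0813549 / 1.06520 = 1.015166
After-tax real rate = 1.015166 − 1 → 1.517%.

1.517%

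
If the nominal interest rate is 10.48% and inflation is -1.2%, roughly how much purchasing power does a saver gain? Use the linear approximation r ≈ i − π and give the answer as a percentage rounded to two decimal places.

r ≈ i − π = 10.48% − (-1.2%) = 11.68%.

11.68%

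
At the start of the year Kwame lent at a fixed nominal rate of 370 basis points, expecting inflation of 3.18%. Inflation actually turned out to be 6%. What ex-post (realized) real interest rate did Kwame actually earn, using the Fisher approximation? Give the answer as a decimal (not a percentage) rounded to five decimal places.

Ex-post: 3.7% − 6% = -2.300%
So the realized real rate is -0.02300.

-0.02300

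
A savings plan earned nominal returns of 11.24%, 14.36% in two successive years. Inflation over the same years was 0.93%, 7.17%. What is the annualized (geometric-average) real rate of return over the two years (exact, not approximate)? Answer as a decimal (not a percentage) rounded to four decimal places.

Compound the nominal returns: 1.1124 × 1.1436 = 1.27214064.
Compound inflation: 1.0093 × 1.0717 = 1.08166681.
Deflate: 1.27214064 / 1.08166681 = 1.17609289.
Annualized real rate = 1.17609289^(1/2) − 1 = 8.4478% → 0.0845.

0.0845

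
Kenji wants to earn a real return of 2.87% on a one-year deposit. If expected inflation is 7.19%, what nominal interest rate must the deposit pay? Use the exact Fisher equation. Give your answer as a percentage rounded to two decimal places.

10.27%

(1 + i) = (1 + r)(1 + π) = 1.02870 × 1.07190 = 1.10266353
i = 1.10266353 − 1, so the required nominal rate is 10.27%.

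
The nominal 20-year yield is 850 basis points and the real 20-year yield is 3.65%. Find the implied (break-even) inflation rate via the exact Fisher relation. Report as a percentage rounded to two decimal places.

(1 + π) = (1 + i)/(1 + r) = 1.08500 / 1.03650 = 1.046792
Break-even inflation = 1.046792 − 1 → 4.68%.

4.68%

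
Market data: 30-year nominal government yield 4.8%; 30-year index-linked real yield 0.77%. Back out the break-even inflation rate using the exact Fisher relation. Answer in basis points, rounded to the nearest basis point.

400 basis points

(1 + π) = (1 + i)/(1 + r) = 1.04800 / 1.00770 = 1.039992
Break-even inflation = 1.039992 − 1 → 400 basis points.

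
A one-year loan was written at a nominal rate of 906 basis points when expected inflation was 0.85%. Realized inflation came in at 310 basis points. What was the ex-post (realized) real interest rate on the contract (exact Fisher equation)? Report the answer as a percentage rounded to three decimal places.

Ex-post: (1 + 0.0906)/(1 + 0.0310) − 1 = 5.7808%
So the realized real rate is 5.781%.

5.781%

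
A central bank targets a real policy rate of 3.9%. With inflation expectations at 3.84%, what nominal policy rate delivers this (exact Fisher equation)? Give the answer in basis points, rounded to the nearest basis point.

(1 + i) = (1 + r)(1 + π) = 1.03900 × 1.03840 = 1.0788976
i = 1.0788976 − 1, so the required nominal rate is 789 basis points.

789 basis points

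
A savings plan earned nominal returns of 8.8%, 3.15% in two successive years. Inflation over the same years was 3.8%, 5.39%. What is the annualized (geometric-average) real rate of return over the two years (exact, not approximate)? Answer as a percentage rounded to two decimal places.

1.29%

Compound the nominal returns: 1.0880 × 1.0315 = 1.12227200.
Compound inflation: 1.0380 × 1.0539 = 1.09394820.
Deflate: 1.12227200 / 1.09394820 = 1.02589135.
Annualized real rate = 1.02589135^(1/2) − 1 = 1.2863% → 1.29%.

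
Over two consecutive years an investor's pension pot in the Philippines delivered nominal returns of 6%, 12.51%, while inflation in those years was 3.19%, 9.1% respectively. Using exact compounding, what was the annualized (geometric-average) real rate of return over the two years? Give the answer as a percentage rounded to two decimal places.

2.92%

Compound the nominal returns: 1.0600 × 1.1251 = 1.19260600.
Compound inflation: 1.0319 × 1.0910 = 1.12580290.
Deflate: 1.19260600 / 1.12580290 = 1.05933818.
Annualized real rate = 1.05933818^(1/2) − 1 = 2.9242% → 2.92%.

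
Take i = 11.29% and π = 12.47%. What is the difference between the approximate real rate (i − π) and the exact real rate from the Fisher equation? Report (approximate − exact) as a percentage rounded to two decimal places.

Approximate: r ≈ 11.290% − 12.470% = -1.1800%
Exact: (1 + 0.1129)/(1 + 0.1247) − 1 = -1.0492%
Error = -1.1800% − (-1.0492%) = -0.1308% → -0.13%.

-0.13%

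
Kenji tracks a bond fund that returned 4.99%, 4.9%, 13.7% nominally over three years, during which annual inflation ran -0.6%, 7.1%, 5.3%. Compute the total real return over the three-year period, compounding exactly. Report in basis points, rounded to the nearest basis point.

Nominal growth factor = 1.0499 × 1.0490 × 1.1370 = 1.252229
Price-level growth factor = 0.9940 × 1.0710 × 1.0530 = 1.120996
Real growth factor = 1.252229 / 1.120996 = 1.117068
Total real return = 1.117068 − 1 → 1171 basis points.

1171 basis points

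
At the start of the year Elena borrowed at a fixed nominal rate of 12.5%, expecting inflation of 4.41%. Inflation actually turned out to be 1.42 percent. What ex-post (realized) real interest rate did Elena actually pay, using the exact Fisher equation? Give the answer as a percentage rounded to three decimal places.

10.925%

Ex-post: (1 + 0.1250)/(1 + 0.0142) − 1 = 10.9249%
So the realized real rate is 10.925%.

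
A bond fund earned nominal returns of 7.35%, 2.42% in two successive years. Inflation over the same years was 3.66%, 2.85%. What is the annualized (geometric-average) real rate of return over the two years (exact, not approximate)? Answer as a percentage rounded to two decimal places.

Compound the nominal returns: 1.0735 × 1.0242 = 1.09947870.
Compound inflation: 1.0366 × 1.0285 = 1.06614310.
Deflate: 1.09947870 / 1.06614310 = 1.03126747.
Annualized real rate = 1.03126747^(1/2) − 1 = 1.5513% → 1.55%.

1.55%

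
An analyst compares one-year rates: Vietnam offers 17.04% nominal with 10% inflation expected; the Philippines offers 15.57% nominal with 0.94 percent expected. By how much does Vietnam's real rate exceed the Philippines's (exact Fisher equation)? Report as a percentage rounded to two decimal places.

Vietnam: (1 + 0.1704)/(1 + 0.1000) − 1 = 6.4000%
The Philippines: (1 + 0.1557)/(1 + 0.0094) − 1 = 14.4938%
Differential = 6.4000% − 14.4938% = -8.0938% → -8.09%.

-8.09%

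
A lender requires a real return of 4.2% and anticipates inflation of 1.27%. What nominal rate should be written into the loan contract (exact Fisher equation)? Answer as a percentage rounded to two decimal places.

(1 + i) = (1 + r)(1 + π) = 1.04200 × 1.01270 = 1.0552334
i = 1.0552334 − 1, so the required nominal rate is 5.52%.

5.52%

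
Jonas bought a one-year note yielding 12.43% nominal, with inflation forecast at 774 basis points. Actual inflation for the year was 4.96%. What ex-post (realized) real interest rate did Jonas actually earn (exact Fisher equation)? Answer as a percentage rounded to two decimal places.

7.12%

Ex-post: (1 + 0.1243)/(1 + 0.0496) − 1 = 7.1170%
So the realized real rate is 7.12%.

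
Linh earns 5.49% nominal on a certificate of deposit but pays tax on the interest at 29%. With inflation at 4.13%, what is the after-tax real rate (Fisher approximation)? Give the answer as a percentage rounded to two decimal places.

After-tax nominal return = 5.49% × (1 − 0.29) = 3.8979%.
r ≈ 3.8979% − 4.13% → -0.23%.

-0.23%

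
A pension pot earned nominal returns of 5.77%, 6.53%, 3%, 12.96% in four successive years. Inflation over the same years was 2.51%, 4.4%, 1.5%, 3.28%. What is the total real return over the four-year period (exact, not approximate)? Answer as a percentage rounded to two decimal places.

Compound the nominal returns: 1.0577 × 1.0653 × 1.0300 × 1.1296 = 1.3109808.
Compound inflation: 1.0251 × 1.0440 × 1.0150 × 1.0328 = 1.1218867.
Deflate: 1.3109808 / 1.1218867 = 1.1685501.
Total real return = 1.1685501 − 1 → 16.86%.

16.86%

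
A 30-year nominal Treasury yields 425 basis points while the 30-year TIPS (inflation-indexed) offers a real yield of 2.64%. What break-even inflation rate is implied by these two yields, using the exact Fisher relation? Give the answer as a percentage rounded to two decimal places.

(1 + π) = (1 + i)/(1 + r) = 1.04250 / 1.02640 = 1.015686
Break-even inflation = 1.015686 − 1 → 1.57%.

1.57%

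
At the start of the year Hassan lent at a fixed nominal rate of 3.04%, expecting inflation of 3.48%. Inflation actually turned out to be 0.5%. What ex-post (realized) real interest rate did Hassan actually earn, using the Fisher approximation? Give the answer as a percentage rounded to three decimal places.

Ex-post: 3.04% − 0.5% = 2.540%
So the realized real rate is 2.540%.

2.540%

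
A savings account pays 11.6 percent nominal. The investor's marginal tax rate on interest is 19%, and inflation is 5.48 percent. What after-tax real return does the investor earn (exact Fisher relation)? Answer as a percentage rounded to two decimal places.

After-tax nominal return = 11.6% × (1 − 0.19) = 9.3960%.
1 + r = 1.09396 / 1.05480 = 1.037126
After-tax real rate = 1.037126 − 1 → 3.71%.

3.71%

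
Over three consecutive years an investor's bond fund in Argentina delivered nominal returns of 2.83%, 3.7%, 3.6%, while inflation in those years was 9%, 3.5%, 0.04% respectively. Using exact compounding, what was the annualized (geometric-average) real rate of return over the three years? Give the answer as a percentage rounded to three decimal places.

Compound the nominal returns: 1.0283 × 1.0370 × 1.0360 = 1.10473560.
Compound inflation: 1.0900 × 1.0350 × 1.0004 = 1.12860126.
Deflate: 1.10473560 / 1.12860126 = 0.97885377.
Annualized real rate = 0.97885377^(1/3) − 1 = -0.7099% → -0.710%.

-0.710%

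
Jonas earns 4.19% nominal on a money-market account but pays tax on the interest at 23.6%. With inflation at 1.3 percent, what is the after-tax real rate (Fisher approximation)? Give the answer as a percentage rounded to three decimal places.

1.901%

After-tax nominal return = 4.19% × (1 − 0.236) = 3.20116%.
r ≈ 3.20116% − 1.3% → 1.901%.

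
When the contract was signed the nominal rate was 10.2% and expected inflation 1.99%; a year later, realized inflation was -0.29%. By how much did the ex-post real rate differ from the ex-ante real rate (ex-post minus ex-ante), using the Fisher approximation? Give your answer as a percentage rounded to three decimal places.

2.280%

Ex-ante: 10.2% − 1.99% = 8.210%
Ex-post: 10.2% − (-0.29%) = 10.490%
Difference (ex-post − ex-ante) = 2.2800% → 2.280%.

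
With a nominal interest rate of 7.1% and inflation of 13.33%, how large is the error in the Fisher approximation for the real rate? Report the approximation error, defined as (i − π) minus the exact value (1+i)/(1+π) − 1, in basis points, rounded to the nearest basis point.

Approximate: r ≈ 7.100% − 13.330% = -6.2300%
Exact: (1 + 0.0710)/(1 + 0.1333) − 1 = -5.4972%
Error = -6.2300% − (-5.4972%) = -0.7328% → -73 basis points.

-73 basis points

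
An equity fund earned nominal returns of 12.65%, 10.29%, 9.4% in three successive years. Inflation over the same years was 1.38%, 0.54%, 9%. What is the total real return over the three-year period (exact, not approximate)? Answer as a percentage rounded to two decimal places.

Nominal growth factor = 1.1265 × 1.1029 × 1.0940 = 1.359204
Price-level growth factor = 1.0138 × 1.0054 × 1.0900 = 1.111009
Real growth factor = 1.359204 / 1.111009 = 1.223396
Total real return = 1.223396 − 1 → 22.34%.

22.34%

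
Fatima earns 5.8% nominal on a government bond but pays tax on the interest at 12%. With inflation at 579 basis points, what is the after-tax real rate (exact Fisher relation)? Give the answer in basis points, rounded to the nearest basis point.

-65 basis points

After-tax nominal return = 5.8% × (1 − 0.12) = 5.1040%.
1 + r = 1.05104 / 1.05790 = 0.993515
After-tax real rate = 0.993515 − 1 → -65 basis points.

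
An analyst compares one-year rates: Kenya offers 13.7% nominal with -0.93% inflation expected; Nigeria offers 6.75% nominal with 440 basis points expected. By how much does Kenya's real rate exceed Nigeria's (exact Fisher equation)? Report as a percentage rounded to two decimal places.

12.52%

Kenya: (1 + 0.1370)/(1 − 0.0093) − 1 = 14.7673%
Nigeria: (1 + 0.0675)/(1 + 0.0440) − 1 = 2.2510%
Differential = 14.7673% − 2.2510% = 12.5164% → 12.52%.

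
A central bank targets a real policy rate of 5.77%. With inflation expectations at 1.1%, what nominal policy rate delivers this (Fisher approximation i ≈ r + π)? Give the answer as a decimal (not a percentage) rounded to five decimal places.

0.06870

i ≈ r + π = 5.77% + 1.1% = 0.06870.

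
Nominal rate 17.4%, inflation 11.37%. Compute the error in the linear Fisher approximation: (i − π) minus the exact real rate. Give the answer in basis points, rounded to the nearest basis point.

62 basis points

Approximate: r ≈ 17.400% − 11.370% = 6.0300%
Exact: (1 + 0.1740)/(1 + 0.1137) − 1 = 5.4144%
Error = 6.0300% − 5.4144% = 0.6156% → 62 basis points.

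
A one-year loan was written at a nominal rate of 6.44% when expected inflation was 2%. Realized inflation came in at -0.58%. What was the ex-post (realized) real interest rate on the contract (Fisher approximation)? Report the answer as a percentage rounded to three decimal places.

Ex-post: 6.44% − (-0.58%) = 7.020%
So the realized real rate is 7.020%.

7.020%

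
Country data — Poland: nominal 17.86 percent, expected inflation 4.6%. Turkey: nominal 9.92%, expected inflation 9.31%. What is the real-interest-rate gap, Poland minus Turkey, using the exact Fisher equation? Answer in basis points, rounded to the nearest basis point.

Poland: (1 + 0.1786)/(1 + 0.0460) − 1 = 12.6769%
Turkey: (1 + 0.0992)/(1 + 0.0931) − 1 = 0.5580%
Differential = 12.6769% − 0.5580% = 12.1188% → 1212 basis points.

1212 basis points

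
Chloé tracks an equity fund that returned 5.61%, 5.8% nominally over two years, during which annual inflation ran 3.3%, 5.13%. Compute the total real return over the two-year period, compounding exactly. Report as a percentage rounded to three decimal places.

2.888%

Compound the nominal returns: 1.0561 × 1.0580 = 1.117354.
Compound inflation: 1.0330 × 1.0513 = 1.085993.
Deflate: 1.117354 / 1.085993 = 1.028878.
Total real return = 1.028878 − 1 → 2.888%.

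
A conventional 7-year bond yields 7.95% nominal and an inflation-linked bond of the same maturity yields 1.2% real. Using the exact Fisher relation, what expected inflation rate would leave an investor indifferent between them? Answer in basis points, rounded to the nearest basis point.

(1 + π) = (1 + i)/(1 + r) = 1.07950 / 1.01200 = 1.066700
Break-even inflation = 1.066700 − 1 → 667 basis points.

667 basis points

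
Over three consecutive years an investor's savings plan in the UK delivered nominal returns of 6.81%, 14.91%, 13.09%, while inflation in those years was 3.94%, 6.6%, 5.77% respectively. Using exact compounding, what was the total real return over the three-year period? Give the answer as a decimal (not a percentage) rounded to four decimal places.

0.1844

Nominal growth factor = 1.0681 × 1.1491 × 1.1309 = 1.388014
Price-level growth factor = 1.0394 × 1.0660 × 1.0577 = 1.171932
Real growth factor = 1.388014 / 1.171932 = 1.184381
Total real return = 1.184381 − 1 → 0.1844.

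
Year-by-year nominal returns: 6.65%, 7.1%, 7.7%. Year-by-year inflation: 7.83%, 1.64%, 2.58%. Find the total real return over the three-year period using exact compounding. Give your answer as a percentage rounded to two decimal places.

9.42%

Nominal growth factor = 1.0665 × 1.0710 × 1.0770 = 1.230173
Price-level growth factor = 1.0783 × 1.0164 × 1.0258 = 1.124261
Real growth factor = 1.230173 / 1.124261 = 1.094206
Total real return = 1.094206 − 1 → 9.42%.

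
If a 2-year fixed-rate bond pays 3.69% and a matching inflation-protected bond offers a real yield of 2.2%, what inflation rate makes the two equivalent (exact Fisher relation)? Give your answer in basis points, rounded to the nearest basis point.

146 basis points

(1 + π) = (1 + i)/(1 + r) = 1.03690 / 1.02200 = 1.014579
Break-even inflation = 1.014579 − 1 → 146 basis points.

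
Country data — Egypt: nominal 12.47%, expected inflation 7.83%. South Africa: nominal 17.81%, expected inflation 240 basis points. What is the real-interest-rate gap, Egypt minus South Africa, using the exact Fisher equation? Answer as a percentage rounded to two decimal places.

-10.75%

Egypt: (1 + 0.1247)/(1 + 0.0783) − 1 = 4.3031%
South Africa: (1 + 0.1781)/(1 + 0.0240) − 1 = 15.0488%
Differential = 4.3031% − 15.0488% = -10.7458% → -10.75%.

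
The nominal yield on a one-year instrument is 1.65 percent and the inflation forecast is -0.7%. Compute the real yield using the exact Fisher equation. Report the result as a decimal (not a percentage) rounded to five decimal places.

By the Fisher identity, 1 + r = (1 + i)/(1 + π).
1 + r = 1.01650 / 0.99300 = 1.023666
r = 1.023666 − 1 = 2.3666%, i.e. 0.02367.

0.02367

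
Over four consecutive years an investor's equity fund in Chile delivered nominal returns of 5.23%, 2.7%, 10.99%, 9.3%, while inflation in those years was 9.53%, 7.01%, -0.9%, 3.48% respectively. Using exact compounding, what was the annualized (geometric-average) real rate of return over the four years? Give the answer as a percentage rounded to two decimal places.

Compound the nominal returns: 1.0523 × 1.0270 × 1.1099 × 1.0930 = 1.31103422.
Compound inflation: 1.0953 × 1.0701 × 0.9910 × 1.0348 = 1.20195311.
Deflate: 1.31103422 / 1.20195311 = 1.09075321.
Annualized real rate = 1.09075321^(1/4) − 1 = 2.1955% → 2.20%.

2.20%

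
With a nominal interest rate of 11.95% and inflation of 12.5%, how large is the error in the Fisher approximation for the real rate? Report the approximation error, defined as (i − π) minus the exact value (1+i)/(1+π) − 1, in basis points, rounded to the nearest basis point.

Approximate: r ≈ 11.950% − 12.500% = -0.5500%
Exact: (1 + 0.1195)/(1 + 0.1250) − 1 = -0.4889%
Error = -0.5500% − (-0.4889%) = -0.0611% → -6 basis points.

-6 basis points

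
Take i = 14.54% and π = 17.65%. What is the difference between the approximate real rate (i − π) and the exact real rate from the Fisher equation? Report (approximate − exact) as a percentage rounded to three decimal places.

-0.467%

Approximate: r ≈ 14.540% − 17.650% = -3.1100%
Exact: (1 + 0.1454)/(1 + 0.1765) − 1 = -2.6434%
Error = -3.1100% − (-2.6434%) = -0.4666% → -0.467%.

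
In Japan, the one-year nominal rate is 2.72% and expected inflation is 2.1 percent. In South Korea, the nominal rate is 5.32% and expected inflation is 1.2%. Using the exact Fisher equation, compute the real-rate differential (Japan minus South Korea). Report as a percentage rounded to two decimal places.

Japan: (1 + 0.0272)/(1 + 0.0210) − 1 = 0.6072%
South Korea: (1 + 0.0532)/(1 + 0.0120) − 1 = 4.0711%
Differential = 0.6072% − 4.0711% = -3.4639% → -3.46%.

-3.46%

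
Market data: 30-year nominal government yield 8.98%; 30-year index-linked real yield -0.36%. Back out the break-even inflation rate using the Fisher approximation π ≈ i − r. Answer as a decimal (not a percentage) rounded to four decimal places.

0.0934

π ≈ i − r = 8.98% − (-0.36%) → 0.0934.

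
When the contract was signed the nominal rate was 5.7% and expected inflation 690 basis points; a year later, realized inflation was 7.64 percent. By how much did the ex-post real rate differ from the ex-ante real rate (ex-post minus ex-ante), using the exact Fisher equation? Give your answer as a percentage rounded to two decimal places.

-0.68%

Ex-ante: (1 + 0.0570)/(1 + 0.0690) − 1 = -1.1225%
Ex-post: (1 + 0.0570)/(1 + 0.0764) − 1 = -1.8023%
Difference (ex-post − ex-ante) = -0.6798% → -0.68%.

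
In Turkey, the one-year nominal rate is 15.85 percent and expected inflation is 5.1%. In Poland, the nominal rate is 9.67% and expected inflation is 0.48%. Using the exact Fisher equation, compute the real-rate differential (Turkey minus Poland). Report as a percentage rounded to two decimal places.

Turkey: (1 + 0.1585)/(1 + 0.0510) − 1 = 10.2284%
Poland: (1 + 0.0967)/(1 + 0.0048) − 1 = 9.1461%
Differential = 10.2284% − 9.1461% = 1.0823% → 1.08%.

1.08%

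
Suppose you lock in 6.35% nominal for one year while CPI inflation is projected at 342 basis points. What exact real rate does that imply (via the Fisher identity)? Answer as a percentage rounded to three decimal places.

2.833%

1 + r = 1.06350 / 1.03420 = 1.028331
r = 1.028331 − 1 = 2.8331%, i.e. 2.833%.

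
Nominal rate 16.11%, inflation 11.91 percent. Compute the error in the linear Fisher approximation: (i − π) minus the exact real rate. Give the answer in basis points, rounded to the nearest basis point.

45 basis points

Approximate: r ≈ 16.110% − 11.910% = 4.2000%
Exact: (1 + 0.1611)/(1 + 0.1191) − 1 = 3.7530%
Error = 4.2000% − 3.7530% = 0.4470% → 45 basis points.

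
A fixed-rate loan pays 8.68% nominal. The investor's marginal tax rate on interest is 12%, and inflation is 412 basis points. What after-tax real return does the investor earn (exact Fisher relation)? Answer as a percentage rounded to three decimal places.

3.379%

After-tax nominal return = 8.68% × (1 − 0.12) = 7.6384%.
1 + r = 1.076384 / 1.04120 = 1.033792
After-tax real rate = 1.033792 − 1 → 3.379%.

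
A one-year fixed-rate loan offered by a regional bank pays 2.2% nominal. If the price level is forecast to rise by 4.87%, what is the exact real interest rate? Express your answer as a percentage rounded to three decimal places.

-2.546%

1 + r = 1.02200 / 1.04870 = 0.974540
r = 0.974540 − 1 = -2.5460%, i.e. -2.546%.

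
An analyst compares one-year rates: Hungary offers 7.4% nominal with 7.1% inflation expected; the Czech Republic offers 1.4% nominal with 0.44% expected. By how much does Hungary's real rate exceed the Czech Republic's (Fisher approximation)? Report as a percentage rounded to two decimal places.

Hungary: 7.4% − 7.1% = 0.300%
The Czech Republic: 1.4% − 0.44% = 0.960%
Differential = -0.660% → -0.66%.

-0.66%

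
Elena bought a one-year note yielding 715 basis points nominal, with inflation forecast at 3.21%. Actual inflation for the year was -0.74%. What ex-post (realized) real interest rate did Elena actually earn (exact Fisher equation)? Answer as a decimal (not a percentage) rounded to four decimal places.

Ex-post: (1 + 0.0715)/(1 − 0.0074) − 1 = 7.9488%
So the realized real rate is 0.0795.

0.0795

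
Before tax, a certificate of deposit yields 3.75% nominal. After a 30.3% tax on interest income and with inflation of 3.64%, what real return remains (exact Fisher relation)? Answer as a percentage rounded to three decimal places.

After-tax nominal return = 3.75% × (1 − 0.303) = 2.61375%.
1 + r = 1.0261375 / 1.03640 = 0.990098
After-tax real rate = 0.990098 − 1 → -0.990%.

-0.990%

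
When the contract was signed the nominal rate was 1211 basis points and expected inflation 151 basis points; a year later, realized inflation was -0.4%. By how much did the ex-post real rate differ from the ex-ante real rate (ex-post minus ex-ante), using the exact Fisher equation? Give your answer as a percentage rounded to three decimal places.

Ex-ante: (1 + 0.1211)/(1 + 0.0151) − 1 = 10.4423%
Ex-post: (1 + 0.1211)/(1 − 0.0040) − 1 = 12.5602%
Difference (ex-post − ex-ante) = 2.1179% → 2.118%.

2.118%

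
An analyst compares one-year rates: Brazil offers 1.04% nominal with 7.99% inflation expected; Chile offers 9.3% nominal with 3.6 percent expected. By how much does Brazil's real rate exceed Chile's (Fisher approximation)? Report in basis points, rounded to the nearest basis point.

Brazil: 1.04% − 7.99% = -6.950%
Chile: 9.3% − 3.6% = 5.700%
Differential = -12.650% → -1265 basis points.

-1265 basis points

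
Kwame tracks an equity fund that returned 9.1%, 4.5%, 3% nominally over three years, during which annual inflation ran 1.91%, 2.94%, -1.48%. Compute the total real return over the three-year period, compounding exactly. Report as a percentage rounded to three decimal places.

Compound the nominal returns: 1.0910 × 1.0450 × 1.0300 = 1.1742979.
Compound inflation: 1.0191 × 1.0294 × 0.9852 = 1.0335354.
Deflate: 1.1742979 / 1.0335354 = 1.1361951.
Total real return = 1.1361951 − 1 → 13.620%.

13.620%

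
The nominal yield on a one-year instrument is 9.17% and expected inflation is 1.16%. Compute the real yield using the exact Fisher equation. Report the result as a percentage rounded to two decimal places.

By the Fisher relation, 1 + r = (1 + i)/(1 + π).
1 + r = 1.09170 / 1.01160 = 1.079181
r = 1.079181 − 1 = 7.9181%, i.e. 7.92%.

7.92%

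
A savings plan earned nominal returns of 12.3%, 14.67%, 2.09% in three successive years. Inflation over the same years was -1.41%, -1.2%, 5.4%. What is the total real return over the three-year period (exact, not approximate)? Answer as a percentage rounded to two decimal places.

Compound the nominal returns: 1.1230 × 1.1467 × 1.0209 = 1.314658.
Compound inflation: 0.9859 × 0.9880 × 1.0540 = 1.026669.
Deflate: 1.314658 / 1.026669 = 1.280508.
Total real return = 1.280508 − 1 → 28.05%.

28.05%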